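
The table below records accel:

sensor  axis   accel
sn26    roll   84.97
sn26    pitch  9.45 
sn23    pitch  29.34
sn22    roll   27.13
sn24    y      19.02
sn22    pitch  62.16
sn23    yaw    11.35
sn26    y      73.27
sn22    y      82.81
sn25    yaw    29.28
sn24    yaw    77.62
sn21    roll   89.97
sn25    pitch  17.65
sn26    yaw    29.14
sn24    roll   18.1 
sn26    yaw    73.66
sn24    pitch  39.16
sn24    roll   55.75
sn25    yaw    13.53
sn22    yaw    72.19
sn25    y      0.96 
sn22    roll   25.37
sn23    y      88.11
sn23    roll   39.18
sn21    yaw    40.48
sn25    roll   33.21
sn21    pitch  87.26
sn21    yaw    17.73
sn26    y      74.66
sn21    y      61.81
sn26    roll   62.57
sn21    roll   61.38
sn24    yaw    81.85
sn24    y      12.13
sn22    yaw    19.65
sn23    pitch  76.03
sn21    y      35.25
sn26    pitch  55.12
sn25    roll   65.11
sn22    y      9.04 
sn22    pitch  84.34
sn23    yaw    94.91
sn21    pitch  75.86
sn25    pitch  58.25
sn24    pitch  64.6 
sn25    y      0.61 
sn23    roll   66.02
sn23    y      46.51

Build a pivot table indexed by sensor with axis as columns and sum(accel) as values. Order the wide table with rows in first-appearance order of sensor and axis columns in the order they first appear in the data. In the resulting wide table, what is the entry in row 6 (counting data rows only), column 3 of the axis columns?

With rows in first-appearance order of sensor, row 6 is sensor=sn21. axis columns in first-appearance order: roll, pitch, y, yaw; column 3 is y.
Long rows with sensor=sn21, axis=y: 61.81 + 35.25 = 97.06.

97.06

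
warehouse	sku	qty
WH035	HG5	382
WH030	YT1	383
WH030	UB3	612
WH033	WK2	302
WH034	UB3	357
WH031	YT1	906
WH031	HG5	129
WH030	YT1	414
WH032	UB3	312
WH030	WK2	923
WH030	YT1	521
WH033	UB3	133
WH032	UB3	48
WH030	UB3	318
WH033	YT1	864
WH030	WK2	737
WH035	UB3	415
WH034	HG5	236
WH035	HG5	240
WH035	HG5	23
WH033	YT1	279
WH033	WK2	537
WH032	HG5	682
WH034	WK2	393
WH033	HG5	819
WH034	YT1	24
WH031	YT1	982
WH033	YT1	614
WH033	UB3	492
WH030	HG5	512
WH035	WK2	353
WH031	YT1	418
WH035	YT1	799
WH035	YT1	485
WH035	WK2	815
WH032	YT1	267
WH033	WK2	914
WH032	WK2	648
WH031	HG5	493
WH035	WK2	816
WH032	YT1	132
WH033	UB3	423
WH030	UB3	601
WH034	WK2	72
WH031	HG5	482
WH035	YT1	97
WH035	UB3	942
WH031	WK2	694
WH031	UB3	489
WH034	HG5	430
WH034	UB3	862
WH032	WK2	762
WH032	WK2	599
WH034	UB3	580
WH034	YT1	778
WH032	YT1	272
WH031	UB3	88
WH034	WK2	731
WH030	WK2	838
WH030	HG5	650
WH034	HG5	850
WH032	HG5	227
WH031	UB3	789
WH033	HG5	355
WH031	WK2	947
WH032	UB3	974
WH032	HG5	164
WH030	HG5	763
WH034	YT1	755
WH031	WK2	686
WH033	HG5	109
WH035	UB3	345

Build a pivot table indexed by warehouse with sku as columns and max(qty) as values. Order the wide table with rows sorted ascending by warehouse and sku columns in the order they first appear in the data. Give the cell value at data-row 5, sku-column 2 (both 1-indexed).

With rows sorted ascending by warehouse, row 5 is warehouse=WH034. sku columns in first-appearance order: HG5, YT1, UB3, WK2; column 2 is YT1.
Long rows with warehouse=WH034, sku=YT1: max(24, 778, 755) = 778.

778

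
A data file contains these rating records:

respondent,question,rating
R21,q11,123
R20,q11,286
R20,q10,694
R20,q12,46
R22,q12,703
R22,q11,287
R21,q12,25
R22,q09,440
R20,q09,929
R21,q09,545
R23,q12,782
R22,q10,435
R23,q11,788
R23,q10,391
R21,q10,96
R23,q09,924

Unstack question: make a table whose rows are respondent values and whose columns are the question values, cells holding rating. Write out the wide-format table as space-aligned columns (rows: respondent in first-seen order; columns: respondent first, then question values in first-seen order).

Columns: respondent plus the 4 distinct question values (q11, q10, q12, q09).
For example, row R21 column q11 takes rating=123 from the long row (R21, q11).

respondent  q11  q10  q12  q09
R21         123  96   25   545
R20         286  694  46   929
R22         287  435  703  440
R23         788  391  782  924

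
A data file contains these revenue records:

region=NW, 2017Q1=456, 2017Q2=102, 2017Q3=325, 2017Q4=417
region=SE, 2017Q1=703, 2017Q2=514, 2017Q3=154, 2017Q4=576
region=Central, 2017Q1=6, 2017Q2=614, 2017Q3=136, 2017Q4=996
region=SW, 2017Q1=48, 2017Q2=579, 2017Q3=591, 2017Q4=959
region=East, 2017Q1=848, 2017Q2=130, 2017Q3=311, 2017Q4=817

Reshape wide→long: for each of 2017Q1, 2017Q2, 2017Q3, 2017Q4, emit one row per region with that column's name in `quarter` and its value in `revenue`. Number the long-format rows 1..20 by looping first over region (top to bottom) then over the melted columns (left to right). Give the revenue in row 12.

996

20 rows total (5 × 4). Row 12: index ⌊(12-1)/4⌋ = 2 into region → Central; (12-1) mod 4 = 3 into the melted columns → 2017Q4.
So row 12 is (Central, 2017Q4, 996); revenue = 996.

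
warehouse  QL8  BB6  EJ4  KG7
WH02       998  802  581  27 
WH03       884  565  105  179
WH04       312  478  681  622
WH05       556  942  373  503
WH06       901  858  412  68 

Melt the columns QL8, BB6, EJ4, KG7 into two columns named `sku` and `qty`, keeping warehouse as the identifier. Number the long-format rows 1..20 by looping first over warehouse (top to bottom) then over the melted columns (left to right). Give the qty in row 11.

681

20 rows total (5 × 4). Row 11: index ⌊(11-1)/4⌋ = 2 into warehouse → WH04; (11-1) mod 4 = 2 into the melted columns → EJ4.
So row 11 is (WH04, EJ4, 681); qty = 681.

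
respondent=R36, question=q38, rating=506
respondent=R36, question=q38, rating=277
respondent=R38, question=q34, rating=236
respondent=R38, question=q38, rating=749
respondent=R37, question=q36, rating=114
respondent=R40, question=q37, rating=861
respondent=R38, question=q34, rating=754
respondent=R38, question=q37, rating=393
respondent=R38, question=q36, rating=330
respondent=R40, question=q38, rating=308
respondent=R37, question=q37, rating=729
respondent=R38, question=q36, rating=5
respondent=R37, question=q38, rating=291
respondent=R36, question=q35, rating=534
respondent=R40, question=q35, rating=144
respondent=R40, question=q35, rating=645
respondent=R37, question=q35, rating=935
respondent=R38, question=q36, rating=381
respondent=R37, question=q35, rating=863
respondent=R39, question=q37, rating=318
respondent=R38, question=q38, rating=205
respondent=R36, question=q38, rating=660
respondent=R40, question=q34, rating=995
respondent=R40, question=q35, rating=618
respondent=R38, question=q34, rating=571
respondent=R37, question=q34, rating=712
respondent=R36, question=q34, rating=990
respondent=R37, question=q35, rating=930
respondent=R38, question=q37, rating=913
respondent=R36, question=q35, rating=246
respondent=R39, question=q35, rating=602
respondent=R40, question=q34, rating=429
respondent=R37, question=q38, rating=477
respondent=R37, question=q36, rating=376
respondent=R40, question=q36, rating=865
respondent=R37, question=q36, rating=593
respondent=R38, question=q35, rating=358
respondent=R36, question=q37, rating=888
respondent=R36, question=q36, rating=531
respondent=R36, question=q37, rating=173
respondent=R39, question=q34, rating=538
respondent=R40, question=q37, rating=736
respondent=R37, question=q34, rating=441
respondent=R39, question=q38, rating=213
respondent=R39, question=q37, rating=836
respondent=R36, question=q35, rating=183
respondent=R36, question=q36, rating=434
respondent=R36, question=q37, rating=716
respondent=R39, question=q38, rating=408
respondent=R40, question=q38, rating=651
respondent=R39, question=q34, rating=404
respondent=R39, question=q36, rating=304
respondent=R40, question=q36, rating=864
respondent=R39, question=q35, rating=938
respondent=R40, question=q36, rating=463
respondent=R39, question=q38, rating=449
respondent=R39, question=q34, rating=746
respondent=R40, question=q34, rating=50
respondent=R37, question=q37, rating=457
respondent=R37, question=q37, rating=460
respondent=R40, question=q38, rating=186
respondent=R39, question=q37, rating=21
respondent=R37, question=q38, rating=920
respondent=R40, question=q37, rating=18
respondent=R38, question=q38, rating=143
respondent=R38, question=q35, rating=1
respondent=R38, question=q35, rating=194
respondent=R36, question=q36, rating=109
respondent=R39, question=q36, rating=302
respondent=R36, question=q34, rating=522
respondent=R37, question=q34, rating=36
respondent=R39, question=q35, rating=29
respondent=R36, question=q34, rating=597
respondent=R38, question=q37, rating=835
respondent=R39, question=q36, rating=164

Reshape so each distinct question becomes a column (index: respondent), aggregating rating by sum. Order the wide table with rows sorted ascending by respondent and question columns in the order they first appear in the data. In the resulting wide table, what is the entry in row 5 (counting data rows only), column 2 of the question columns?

1474

With rows sorted ascending by respondent, row 5 is respondent=R40. question columns in first-appearance order: q38, q34, q36, q37, q35; column 2 is q34.
Long rows with respondent=R40, question=q34: 995 + 429 + 50 = 1474.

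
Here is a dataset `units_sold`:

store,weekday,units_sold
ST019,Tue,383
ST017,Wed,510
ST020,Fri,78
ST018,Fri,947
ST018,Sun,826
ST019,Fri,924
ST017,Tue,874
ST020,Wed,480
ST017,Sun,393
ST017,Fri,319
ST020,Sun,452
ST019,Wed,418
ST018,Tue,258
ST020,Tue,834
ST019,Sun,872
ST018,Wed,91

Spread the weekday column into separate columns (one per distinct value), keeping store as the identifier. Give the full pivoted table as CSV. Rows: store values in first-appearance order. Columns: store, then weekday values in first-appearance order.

Columns: store plus the 4 distinct weekday values (Tue, Wed, Fri, Sun).
For example, row ST019 column Tue takes units_sold=383 from the long row (ST019, Tue).

store,Tue,Wed,Fri,Sun
ST019,383,418,924,872
ST017,874,510,319,393
ST020,834,480,78,452
ST018,258,91,947,826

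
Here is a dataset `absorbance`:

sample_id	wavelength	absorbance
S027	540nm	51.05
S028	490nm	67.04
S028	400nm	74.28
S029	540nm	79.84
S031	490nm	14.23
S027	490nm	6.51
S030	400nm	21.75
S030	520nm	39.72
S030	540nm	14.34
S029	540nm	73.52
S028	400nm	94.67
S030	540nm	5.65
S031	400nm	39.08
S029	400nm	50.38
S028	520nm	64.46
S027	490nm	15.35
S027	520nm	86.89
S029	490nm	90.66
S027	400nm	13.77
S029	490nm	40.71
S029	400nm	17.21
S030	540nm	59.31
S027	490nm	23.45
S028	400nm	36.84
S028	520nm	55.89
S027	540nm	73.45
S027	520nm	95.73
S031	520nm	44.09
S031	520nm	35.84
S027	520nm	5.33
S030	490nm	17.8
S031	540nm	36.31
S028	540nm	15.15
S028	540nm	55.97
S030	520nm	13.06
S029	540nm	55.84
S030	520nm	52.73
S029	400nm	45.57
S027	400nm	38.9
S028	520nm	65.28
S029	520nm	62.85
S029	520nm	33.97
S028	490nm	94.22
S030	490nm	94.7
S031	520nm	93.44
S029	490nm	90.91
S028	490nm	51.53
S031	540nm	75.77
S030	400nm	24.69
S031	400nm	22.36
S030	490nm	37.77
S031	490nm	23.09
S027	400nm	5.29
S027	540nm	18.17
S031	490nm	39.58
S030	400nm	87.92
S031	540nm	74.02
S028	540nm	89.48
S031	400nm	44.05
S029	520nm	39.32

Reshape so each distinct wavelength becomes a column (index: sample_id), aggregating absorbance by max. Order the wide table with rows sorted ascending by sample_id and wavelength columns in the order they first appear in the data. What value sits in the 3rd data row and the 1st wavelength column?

With rows sorted ascending by sample_id, row 3 is sample_id=S029. wavelength columns in first-appearance order: 540nm, 490nm, 400nm, 520nm; column 1 is 540nm.
Long rows with sample_id=S029, wavelength=540nm: max(79.84, 73.52, 55.84) = 79.84.

79.84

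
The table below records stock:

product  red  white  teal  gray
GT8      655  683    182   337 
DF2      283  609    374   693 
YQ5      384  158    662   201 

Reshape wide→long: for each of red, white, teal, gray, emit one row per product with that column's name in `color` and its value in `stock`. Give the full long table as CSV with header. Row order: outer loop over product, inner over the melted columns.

Each (product, column) pair becomes one row: 3 × 4 = 12 rows.
For example, (GT8, red) → stock=655.

product,color,stock
GT8,red,655
GT8,white,683
GT8,teal,182
GT8,gray,337
DF2,red,283
DF2,white,609
DF2,teal,374
DF2,gray,693
YQ5,red,384
YQ5,white,158
YQ5,teal,662
YQ5,gray,201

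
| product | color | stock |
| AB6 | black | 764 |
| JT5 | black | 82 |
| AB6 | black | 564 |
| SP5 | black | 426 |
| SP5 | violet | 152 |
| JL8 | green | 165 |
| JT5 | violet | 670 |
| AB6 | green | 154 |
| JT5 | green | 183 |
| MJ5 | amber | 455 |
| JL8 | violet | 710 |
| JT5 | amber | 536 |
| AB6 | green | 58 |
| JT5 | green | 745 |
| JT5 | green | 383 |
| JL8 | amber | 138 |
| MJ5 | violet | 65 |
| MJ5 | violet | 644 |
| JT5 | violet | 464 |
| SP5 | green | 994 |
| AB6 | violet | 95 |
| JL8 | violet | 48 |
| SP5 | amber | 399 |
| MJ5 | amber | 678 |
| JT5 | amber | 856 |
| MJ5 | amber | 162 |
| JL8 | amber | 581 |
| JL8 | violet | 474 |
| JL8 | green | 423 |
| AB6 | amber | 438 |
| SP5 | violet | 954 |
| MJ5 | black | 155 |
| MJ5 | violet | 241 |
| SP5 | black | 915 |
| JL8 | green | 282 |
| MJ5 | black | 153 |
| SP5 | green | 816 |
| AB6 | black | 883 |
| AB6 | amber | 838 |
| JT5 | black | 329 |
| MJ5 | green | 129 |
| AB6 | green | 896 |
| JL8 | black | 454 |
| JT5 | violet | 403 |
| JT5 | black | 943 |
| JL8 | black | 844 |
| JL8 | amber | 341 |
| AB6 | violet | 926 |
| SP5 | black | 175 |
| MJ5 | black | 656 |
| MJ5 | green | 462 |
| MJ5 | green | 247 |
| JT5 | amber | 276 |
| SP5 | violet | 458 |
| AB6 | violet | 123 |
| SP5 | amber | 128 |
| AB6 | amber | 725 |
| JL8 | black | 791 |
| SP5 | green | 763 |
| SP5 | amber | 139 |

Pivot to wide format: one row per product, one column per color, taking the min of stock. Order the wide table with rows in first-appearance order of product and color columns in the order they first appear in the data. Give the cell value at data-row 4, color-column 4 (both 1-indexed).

With rows in first-appearance order of product, row 4 is product=JL8. color columns in first-appearance order: black, violet, green, amber; column 4 is amber.
Long rows with product=JL8, color=amber: min(138, 581, 341) = 138.

138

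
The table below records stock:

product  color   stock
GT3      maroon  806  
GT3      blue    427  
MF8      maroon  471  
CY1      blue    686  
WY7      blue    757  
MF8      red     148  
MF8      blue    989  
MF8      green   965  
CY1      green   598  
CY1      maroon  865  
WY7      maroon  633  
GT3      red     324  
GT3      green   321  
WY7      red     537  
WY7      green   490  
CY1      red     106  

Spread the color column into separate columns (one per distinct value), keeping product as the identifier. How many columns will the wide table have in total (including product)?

1 column for product plus 4 distinct color values → 5 columns.

5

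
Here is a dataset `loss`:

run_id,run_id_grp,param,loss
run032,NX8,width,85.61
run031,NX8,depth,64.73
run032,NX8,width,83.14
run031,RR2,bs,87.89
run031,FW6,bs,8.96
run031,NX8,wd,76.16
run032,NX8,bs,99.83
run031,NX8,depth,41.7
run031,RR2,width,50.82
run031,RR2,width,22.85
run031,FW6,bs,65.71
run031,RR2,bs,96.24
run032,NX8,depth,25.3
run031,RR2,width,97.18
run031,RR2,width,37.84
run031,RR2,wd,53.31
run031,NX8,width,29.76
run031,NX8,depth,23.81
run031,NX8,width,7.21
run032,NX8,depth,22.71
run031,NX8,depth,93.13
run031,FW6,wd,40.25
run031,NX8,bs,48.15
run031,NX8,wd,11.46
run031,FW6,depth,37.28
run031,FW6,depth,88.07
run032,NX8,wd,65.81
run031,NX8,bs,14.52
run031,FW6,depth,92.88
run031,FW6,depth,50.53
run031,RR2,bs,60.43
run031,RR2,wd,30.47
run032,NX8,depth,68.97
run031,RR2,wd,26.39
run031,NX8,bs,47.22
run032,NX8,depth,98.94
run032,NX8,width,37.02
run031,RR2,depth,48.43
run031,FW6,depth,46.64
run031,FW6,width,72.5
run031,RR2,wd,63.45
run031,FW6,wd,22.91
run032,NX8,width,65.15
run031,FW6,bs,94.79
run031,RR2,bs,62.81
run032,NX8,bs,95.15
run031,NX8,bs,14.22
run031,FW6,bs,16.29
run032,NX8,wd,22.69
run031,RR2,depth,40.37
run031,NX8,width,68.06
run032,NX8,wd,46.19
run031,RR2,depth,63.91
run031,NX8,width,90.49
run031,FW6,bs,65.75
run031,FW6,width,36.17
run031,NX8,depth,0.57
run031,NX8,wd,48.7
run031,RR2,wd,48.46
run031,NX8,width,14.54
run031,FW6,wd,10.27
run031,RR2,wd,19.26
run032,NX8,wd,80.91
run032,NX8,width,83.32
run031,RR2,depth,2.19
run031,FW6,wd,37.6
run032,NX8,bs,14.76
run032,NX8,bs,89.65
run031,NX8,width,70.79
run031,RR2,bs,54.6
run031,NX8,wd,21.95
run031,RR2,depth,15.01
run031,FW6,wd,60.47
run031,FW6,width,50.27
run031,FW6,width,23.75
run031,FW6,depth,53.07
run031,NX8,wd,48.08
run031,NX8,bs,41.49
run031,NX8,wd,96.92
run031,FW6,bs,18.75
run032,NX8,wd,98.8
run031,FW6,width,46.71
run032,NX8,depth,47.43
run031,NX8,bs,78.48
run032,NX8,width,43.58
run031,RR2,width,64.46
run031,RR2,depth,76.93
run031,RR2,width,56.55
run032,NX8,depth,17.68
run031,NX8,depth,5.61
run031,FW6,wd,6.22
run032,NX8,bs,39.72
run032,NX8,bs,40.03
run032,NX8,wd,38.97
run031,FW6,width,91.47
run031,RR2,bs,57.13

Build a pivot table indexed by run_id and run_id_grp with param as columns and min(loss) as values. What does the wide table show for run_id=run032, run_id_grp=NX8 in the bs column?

Rows with run_id=run032, run_id_grp=NX8 and param=bs: loss values are 99.83, 95.15, 14.76, 89.65, 39.72, 40.03.
min(99.83, 95.15, 14.76, 89.65, 39.72, 40.03) = 14.76.

14.76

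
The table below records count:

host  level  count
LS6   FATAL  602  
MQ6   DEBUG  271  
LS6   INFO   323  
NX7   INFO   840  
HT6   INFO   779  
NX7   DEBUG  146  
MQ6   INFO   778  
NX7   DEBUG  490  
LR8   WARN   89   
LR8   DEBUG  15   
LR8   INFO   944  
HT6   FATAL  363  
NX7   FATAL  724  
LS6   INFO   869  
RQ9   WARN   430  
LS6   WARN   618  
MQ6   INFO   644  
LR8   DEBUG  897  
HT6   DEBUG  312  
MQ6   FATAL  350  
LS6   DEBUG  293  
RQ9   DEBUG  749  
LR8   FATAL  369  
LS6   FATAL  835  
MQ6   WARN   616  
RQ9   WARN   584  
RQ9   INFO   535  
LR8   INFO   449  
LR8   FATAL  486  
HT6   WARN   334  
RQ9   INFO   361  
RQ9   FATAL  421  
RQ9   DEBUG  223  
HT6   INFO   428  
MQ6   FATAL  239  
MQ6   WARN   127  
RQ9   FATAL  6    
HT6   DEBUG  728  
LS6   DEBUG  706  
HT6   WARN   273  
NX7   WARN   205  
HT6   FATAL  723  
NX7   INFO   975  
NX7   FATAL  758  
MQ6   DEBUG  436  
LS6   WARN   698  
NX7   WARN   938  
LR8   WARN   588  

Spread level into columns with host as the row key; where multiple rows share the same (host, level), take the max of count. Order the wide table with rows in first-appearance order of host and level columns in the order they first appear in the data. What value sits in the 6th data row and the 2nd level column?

749

With rows in first-appearance order of host, row 6 is host=RQ9. level columns in first-appearance order: FATAL, DEBUG, INFO, WARN; column 2 is DEBUG.
Long rows with host=RQ9, level=DEBUG: max(749, 223) = 749.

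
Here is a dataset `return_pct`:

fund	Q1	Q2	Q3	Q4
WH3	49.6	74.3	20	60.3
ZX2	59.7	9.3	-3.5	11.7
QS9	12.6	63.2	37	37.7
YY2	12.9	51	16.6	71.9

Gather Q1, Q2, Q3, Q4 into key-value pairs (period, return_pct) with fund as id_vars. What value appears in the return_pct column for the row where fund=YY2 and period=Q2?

Unpivoting turns each (fund, wide-column) pair into one long row.
The wide cell at row YY2, column Q2 holds 51, so the long row (YY2, Q2) has return_pct=51.

51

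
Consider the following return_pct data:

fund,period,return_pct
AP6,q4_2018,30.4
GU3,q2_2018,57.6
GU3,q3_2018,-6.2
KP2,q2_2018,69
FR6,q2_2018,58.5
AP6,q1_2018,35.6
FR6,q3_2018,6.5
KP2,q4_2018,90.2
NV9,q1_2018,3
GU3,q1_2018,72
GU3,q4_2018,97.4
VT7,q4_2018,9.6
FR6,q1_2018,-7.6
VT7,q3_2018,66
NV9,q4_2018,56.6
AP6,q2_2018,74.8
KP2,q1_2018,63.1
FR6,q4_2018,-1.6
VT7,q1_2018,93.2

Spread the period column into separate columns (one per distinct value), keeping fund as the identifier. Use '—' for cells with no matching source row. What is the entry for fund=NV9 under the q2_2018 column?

—

No long-format row has fund=NV9 and period=q2_2018, so the cell is —.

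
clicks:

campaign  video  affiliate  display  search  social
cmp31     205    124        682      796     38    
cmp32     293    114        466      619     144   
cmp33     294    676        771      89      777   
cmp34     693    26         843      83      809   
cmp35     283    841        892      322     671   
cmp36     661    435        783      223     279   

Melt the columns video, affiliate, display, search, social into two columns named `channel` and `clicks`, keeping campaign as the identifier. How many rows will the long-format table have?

30

6 campaign values × 5 melted columns = 30 rows.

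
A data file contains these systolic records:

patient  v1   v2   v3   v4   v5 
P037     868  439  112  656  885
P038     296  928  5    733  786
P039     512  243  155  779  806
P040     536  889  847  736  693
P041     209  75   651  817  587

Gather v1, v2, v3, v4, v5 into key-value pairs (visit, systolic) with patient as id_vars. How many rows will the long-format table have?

25

5 patient values × 5 melted columns = 25 rows.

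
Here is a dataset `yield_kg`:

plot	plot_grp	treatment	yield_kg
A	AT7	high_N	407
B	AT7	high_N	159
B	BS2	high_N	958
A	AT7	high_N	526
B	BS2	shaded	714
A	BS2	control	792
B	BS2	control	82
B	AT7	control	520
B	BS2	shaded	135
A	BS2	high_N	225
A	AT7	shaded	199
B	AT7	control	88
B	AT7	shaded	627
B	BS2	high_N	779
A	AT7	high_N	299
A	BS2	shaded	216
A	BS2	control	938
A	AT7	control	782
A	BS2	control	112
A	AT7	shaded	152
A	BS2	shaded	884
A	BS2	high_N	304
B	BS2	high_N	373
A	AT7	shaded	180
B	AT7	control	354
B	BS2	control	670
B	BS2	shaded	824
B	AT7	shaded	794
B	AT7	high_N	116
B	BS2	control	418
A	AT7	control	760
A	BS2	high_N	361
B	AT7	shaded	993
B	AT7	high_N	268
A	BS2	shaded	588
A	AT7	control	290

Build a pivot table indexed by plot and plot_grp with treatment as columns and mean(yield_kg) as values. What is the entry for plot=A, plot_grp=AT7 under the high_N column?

410.67

Rows with plot=A, plot_grp=AT7 and treatment=high_N: yield_kg values are 407, 526, 299.
(407 + 526 + 299) / 3 = 410.67.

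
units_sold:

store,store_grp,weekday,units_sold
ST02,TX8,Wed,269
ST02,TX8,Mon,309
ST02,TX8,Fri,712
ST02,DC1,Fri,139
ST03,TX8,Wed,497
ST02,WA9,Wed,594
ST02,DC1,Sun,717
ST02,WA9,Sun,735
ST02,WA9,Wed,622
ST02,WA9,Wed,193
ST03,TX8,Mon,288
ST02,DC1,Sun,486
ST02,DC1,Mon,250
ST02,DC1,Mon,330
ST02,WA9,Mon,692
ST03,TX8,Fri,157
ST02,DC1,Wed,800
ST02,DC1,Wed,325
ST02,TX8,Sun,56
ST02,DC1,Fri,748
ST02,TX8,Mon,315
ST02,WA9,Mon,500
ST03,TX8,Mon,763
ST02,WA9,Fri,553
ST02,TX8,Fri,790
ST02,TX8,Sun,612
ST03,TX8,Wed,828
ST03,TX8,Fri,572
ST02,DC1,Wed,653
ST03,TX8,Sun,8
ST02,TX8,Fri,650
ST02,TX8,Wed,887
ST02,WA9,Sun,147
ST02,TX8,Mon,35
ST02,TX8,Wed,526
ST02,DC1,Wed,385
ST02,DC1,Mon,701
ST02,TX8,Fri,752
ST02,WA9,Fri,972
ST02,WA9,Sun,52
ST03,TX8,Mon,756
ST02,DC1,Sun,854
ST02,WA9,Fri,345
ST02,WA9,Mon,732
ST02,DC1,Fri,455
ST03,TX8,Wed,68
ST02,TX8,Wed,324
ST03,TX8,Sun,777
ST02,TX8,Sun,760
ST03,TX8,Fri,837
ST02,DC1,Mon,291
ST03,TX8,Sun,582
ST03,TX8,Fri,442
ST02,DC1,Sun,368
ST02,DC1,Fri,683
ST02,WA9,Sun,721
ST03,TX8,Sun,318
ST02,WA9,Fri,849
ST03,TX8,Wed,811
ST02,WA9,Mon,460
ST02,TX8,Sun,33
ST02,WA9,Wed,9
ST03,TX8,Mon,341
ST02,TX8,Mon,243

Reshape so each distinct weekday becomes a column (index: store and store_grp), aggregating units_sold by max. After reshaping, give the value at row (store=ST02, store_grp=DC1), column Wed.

Rows with store=ST02, store_grp=DC1 and weekday=Wed: units_sold values are 800, 325, 653, 385.
max(800, 325, 653, 385) = 800.

800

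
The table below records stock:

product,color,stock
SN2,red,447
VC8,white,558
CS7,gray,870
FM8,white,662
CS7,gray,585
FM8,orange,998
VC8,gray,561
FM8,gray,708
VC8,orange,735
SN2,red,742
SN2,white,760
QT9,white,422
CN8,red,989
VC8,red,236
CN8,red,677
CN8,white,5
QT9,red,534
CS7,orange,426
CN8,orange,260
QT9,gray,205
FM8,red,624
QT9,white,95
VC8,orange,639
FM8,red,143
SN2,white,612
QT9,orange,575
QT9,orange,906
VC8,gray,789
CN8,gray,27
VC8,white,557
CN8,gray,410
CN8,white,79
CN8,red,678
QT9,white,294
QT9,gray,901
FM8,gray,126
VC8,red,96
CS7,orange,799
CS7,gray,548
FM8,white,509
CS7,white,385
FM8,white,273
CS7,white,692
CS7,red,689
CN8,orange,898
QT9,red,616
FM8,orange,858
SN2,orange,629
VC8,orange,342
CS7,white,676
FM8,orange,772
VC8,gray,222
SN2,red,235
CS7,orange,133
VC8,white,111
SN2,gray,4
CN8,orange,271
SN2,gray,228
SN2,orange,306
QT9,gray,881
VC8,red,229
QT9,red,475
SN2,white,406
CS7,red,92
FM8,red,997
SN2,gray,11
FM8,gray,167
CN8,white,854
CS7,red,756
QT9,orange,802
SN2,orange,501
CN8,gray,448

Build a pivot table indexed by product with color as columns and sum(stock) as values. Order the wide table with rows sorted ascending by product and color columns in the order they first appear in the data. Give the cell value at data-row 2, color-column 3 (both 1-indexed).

2003

With rows sorted ascending by product, row 2 is product=CS7. color columns in first-appearance order: red, white, gray, orange; column 3 is gray.
Long rows with product=CS7, color=gray: 870 + 585 + 548 = 2003.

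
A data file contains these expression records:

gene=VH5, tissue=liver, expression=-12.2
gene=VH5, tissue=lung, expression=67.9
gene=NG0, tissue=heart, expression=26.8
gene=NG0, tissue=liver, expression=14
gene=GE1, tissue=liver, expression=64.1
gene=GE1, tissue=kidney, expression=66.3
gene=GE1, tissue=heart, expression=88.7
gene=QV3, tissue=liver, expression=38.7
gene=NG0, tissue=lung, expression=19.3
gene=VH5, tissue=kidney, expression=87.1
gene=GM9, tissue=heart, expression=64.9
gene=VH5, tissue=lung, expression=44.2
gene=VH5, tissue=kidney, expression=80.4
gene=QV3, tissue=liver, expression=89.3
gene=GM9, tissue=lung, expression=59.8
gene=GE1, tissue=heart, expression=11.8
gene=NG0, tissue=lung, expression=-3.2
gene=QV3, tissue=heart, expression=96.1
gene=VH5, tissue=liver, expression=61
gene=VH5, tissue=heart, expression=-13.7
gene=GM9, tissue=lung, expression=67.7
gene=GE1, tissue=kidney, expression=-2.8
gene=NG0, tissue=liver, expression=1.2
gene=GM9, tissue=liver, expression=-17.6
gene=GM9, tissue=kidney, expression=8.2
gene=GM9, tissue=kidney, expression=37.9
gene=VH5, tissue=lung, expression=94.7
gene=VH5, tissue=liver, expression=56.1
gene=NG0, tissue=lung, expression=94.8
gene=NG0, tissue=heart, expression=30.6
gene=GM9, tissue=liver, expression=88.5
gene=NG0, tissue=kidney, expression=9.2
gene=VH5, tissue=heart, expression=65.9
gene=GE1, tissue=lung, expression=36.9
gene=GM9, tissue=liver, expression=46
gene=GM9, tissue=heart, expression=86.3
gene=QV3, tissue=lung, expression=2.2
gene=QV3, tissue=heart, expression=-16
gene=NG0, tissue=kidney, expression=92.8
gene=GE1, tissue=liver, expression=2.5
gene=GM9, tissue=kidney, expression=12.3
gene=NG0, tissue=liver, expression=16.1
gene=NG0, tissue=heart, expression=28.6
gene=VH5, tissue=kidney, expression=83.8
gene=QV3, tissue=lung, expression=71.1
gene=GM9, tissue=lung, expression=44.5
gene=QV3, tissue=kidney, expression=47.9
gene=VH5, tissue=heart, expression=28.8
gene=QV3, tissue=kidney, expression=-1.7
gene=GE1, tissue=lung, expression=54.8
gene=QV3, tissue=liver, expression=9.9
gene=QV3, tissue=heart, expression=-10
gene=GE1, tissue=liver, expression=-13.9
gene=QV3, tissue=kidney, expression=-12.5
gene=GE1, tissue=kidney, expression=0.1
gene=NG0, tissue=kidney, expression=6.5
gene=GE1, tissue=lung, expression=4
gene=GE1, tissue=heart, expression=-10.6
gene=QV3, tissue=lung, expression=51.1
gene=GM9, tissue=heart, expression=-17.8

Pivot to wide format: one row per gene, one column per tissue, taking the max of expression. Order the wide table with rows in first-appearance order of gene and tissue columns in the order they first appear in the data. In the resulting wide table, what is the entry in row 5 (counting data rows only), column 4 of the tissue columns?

37.9

With rows in first-appearance order of gene, row 5 is gene=GM9. tissue columns in first-appearance order: liver, lung, heart, kidney; column 4 is kidney.
Long rows with gene=GM9, tissue=kidney: max(8.2, 37.9, 12.3) = 37.9.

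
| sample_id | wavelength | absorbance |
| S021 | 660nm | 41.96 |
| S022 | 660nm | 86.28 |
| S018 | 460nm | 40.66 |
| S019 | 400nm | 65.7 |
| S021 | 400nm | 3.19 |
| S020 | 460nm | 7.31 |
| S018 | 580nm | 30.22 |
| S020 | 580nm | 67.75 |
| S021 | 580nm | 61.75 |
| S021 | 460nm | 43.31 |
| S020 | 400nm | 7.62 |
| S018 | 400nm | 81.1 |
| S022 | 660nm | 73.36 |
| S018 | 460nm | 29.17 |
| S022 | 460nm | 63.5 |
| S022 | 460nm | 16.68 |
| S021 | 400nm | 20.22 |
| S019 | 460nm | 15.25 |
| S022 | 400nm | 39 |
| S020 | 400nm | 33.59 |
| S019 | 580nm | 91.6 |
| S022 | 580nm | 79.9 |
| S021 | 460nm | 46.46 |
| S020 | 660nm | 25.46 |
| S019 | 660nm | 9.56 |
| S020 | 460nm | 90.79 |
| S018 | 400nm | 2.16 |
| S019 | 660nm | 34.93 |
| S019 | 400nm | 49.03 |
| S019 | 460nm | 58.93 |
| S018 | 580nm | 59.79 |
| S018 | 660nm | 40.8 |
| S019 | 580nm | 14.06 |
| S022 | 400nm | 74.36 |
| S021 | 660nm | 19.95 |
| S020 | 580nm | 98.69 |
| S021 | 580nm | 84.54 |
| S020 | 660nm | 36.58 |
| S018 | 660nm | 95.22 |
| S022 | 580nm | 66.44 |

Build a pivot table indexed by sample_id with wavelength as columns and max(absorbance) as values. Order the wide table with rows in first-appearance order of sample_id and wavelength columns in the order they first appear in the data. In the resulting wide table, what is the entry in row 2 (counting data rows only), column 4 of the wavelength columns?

With rows in first-appearance order of sample_id, row 2 is sample_id=S022. wavelength columns in first-appearance order: 660nm, 460nm, 400nm, 580nm; column 4 is 580nm.
Long rows with sample_id=S022, wavelength=580nm: max(79.9, 66.44) = 79.9.

79.9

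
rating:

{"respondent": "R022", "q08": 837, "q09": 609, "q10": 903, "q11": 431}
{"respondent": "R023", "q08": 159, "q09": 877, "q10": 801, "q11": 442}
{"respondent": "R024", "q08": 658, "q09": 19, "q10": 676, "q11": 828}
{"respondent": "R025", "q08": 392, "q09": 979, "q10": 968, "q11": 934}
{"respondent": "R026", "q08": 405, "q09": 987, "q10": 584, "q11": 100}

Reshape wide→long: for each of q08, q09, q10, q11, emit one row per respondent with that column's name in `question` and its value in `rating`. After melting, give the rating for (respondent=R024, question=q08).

658

Unpivoting turns each (respondent, wide-column) pair into one long row.
The wide cell at row R024, column q08 holds 658, so the long row (R024, q08) has rating=658.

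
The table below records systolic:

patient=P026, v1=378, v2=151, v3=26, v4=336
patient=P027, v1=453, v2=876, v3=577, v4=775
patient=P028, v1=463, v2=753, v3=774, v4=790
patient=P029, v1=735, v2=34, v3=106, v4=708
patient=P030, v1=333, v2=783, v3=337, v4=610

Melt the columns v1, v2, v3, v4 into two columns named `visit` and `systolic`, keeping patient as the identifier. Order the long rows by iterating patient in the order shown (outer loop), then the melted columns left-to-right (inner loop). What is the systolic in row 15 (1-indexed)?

106

20 rows total (5 × 4). Row 15: index ⌊(15-1)/4⌋ = 3 into patient → P029; (15-1) mod 4 = 2 into the melted columns → v3.
So row 15 is (P029, v3, 106); systolic = 106.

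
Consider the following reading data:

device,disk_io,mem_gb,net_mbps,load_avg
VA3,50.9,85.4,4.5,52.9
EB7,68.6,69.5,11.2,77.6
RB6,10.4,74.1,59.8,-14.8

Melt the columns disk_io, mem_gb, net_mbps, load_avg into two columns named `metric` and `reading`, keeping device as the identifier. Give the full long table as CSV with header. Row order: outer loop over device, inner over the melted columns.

Each (device, column) pair becomes one row: 3 × 4 = 12 rows.
For example, (VA3, disk_io) → reading=50.9.

device,metric,reading
VA3,disk_io,50.9
VA3,mem_gb,85.4
VA3,net_mbps,4.5
VA3,load_avg,52.9
EB7,disk_io,68.6
EB7,mem_gb,69.5
EB7,net_mbps,11.2
EB7,load_avg,77.6
RB6,disk_io,10.4
RB6,mem_gb,74.1
RB6,net_mbps,59.8
RB6,load_avg,-14.8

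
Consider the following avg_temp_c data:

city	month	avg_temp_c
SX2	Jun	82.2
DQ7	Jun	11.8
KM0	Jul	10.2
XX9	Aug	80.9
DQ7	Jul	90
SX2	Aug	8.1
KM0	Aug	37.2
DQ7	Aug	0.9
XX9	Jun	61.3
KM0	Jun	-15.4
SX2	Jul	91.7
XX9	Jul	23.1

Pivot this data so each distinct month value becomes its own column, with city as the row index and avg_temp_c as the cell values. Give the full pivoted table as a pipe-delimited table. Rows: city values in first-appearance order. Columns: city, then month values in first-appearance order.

| city | Jun | Jul | Aug |
| SX2 | 82.2 | 91.7 | 8.1 |
| DQ7 | 11.8 | 90 | 0.9 |
| KM0 | -15.4 | 10.2 | 37.2 |
| XX9 | 61.3 | 23.1 | 80.9 |

Columns: city plus the 3 distinct month values (Jun, Jul, Aug).
For example, row SX2 column Jun takes avg_temp_c=82.2 from the long row (SX2, Jun).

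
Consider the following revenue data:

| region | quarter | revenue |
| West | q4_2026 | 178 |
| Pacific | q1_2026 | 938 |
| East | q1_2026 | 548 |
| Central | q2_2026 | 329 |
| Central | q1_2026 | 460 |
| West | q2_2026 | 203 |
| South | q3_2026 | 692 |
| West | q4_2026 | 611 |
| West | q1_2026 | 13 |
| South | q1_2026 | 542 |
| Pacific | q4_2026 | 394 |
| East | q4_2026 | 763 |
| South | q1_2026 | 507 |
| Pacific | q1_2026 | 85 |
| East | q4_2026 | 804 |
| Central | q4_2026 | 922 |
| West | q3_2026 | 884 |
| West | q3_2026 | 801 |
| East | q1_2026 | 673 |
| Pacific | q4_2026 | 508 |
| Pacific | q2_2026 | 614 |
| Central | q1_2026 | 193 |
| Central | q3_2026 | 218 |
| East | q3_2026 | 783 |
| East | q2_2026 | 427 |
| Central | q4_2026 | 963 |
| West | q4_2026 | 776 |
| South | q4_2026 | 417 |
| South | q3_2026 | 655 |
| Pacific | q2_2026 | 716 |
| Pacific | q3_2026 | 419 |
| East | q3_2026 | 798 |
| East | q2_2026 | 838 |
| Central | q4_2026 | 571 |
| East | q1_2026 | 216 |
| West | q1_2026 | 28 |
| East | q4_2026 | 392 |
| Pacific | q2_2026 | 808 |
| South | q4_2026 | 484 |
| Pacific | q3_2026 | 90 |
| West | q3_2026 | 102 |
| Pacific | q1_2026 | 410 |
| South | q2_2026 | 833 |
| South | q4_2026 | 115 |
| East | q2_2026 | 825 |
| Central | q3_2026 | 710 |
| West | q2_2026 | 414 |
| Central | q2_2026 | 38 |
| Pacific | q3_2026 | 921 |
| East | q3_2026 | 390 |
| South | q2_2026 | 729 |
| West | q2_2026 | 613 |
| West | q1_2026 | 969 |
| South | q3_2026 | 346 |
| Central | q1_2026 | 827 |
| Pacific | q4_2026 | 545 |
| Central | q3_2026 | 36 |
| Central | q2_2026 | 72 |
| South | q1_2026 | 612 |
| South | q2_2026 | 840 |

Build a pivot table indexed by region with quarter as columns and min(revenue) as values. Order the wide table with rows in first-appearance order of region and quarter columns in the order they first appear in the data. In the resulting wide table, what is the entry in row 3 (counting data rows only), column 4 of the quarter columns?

390

With rows in first-appearance order of region, row 3 is region=East. quarter columns in first-appearance order: q4_2026, q1_2026, q2_2026, q3_2026; column 4 is q3_2026.
Long rows with region=East, quarter=q3_2026: min(783, 798, 390) = 390.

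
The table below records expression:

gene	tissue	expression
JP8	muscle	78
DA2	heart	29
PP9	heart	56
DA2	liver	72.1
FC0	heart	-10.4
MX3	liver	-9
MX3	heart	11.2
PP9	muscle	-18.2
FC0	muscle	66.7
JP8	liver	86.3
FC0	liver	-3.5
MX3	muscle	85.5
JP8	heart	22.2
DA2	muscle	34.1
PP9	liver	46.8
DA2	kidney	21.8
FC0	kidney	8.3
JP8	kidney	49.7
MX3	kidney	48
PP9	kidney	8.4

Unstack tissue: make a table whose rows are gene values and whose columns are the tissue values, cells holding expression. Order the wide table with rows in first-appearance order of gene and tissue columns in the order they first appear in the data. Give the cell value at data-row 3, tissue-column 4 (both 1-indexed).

8.4

With rows in first-appearance order of gene, row 3 is gene=PP9. tissue columns in first-appearance order: muscle, heart, liver, kidney; column 4 is kidney.
Long rows with gene=PP9, tissue=kidney: expression = 8.4.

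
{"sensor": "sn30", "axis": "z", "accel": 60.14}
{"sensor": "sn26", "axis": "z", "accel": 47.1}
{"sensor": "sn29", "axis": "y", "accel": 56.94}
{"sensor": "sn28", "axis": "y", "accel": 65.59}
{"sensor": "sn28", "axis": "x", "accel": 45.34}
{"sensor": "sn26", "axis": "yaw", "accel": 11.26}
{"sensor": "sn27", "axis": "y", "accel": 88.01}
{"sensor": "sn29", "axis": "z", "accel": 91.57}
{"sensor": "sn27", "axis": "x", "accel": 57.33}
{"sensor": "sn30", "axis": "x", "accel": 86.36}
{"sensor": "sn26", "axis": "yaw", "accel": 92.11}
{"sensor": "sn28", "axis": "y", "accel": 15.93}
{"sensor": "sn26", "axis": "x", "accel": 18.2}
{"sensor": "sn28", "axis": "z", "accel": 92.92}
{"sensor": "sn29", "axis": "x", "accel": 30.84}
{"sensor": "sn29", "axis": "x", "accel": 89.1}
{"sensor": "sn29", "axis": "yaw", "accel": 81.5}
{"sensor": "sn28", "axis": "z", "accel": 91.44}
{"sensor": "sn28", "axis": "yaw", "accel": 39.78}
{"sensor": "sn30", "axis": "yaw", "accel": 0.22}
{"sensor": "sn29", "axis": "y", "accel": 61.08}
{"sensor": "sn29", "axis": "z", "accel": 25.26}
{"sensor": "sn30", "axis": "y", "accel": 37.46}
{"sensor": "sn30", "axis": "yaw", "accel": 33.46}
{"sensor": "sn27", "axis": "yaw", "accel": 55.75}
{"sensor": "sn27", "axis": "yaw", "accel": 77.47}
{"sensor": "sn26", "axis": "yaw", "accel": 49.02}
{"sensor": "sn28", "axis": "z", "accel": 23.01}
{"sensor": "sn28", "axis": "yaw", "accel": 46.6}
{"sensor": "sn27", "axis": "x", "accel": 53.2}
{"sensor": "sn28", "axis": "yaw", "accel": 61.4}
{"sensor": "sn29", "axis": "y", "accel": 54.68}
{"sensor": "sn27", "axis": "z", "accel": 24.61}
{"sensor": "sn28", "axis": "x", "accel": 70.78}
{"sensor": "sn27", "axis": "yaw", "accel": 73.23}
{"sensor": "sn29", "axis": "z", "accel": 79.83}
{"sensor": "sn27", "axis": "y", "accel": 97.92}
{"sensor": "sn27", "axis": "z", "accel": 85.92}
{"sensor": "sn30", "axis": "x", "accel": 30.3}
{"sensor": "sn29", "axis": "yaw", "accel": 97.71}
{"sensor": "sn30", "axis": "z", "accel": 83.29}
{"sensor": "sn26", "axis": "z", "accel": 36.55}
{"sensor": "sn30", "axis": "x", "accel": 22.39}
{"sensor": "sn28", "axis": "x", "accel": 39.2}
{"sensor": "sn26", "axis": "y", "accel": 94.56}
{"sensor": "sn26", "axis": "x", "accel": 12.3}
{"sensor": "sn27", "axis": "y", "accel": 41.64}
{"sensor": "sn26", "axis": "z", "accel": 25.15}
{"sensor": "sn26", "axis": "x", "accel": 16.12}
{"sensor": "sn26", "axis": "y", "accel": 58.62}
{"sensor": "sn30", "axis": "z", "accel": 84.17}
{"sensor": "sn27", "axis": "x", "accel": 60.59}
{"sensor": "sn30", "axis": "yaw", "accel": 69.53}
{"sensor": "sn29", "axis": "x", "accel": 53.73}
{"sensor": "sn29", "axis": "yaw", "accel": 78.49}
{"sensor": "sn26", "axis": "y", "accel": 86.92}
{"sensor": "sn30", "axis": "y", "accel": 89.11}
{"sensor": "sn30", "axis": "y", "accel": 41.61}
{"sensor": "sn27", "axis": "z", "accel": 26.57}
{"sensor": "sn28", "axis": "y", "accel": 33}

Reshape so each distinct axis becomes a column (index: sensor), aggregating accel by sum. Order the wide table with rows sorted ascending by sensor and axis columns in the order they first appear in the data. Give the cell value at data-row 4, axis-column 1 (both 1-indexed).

With rows sorted ascending by sensor, row 4 is sensor=sn29. axis columns in first-appearance order: z, y, x, yaw; column 1 is z.
Long rows with sensor=sn29, axis=z: 91.57 + 25.26 + 79.83 = 196.66.

196.66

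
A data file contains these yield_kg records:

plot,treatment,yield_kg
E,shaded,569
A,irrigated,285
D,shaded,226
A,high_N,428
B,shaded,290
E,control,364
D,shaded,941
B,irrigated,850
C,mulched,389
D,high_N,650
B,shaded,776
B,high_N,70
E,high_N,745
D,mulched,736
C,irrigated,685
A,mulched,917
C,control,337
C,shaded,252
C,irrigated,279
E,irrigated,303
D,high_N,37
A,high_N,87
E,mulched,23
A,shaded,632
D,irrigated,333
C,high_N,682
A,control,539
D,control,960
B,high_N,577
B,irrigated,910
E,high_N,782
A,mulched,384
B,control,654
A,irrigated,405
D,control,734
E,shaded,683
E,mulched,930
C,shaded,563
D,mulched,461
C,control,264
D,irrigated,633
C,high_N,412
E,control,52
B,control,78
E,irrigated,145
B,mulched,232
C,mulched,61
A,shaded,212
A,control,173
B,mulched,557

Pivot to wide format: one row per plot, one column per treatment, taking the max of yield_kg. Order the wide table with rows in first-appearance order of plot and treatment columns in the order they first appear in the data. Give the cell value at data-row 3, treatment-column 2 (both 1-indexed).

With rows in first-appearance order of plot, row 3 is plot=D. treatment columns in first-appearance order: shaded, irrigated, high_N, control, mulched; column 2 is irrigated.
Long rows with plot=D, treatment=irrigated: max(333, 633) = 633.

633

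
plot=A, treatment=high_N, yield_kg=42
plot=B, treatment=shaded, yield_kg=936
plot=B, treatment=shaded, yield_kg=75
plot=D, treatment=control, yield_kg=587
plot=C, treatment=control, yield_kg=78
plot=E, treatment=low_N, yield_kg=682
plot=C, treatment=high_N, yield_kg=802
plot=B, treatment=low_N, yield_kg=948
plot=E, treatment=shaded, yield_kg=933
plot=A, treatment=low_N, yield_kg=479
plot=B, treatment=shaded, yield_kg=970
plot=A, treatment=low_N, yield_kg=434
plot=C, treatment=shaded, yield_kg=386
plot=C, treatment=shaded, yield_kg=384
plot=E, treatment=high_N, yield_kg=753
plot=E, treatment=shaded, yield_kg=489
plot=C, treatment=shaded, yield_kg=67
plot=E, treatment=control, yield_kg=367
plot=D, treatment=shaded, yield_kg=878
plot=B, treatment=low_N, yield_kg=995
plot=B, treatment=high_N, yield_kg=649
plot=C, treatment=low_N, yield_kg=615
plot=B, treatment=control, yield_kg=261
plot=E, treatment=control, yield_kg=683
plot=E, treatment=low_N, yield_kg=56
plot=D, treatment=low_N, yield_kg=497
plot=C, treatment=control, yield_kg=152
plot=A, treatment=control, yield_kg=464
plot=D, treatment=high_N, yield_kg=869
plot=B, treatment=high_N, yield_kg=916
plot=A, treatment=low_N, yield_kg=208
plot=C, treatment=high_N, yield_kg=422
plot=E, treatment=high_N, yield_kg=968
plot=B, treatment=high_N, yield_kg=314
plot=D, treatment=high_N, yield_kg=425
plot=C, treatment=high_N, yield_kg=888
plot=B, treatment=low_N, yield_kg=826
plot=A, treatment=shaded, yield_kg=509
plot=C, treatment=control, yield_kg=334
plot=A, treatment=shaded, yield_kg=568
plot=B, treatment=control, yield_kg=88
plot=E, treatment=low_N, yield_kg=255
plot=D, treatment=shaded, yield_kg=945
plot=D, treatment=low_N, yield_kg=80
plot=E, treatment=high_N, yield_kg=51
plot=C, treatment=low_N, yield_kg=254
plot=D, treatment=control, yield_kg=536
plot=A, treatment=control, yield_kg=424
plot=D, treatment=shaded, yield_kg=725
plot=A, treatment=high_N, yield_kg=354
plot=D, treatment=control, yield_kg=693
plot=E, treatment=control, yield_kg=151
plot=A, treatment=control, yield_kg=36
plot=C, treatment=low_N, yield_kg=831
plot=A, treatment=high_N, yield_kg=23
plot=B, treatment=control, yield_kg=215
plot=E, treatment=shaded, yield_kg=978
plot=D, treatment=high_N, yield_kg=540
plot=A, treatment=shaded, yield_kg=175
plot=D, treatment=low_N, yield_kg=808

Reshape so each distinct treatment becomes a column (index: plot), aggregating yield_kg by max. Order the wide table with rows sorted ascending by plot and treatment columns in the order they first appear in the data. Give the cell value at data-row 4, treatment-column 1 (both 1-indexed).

With rows sorted ascending by plot, row 4 is plot=D. treatment columns in first-appearance order: high_N, shaded, control, low_N; column 1 is high_N.
Long rows with plot=D, treatment=high_N: max(869, 425, 540) = 869.

869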